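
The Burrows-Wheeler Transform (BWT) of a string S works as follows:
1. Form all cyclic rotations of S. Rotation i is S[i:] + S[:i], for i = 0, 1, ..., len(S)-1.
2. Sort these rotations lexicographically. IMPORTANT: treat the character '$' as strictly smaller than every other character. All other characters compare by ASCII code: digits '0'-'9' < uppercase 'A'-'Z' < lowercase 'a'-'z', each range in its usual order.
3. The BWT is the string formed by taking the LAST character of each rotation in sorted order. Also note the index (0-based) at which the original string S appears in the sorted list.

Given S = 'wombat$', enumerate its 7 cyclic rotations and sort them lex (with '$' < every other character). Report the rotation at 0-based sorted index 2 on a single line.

All 7 rotations (rotation i = S[i:]+S[:i]):
  rot[0] = wombat$
  rot[1] = ombat$w
  rot[2] = mbat$wo
  rot[3] = bat$wom
  rot[4] = at$womb
  rot[5] = t$womba
  rot[6] = $wombat
Sorted (with $ < everything):
  sorted[0] = $wombat
  sorted[1] = at$womb
  sorted[2] = bat$wom
  sorted[3] = mbat$wo
  sorted[4] = ombat$w
  sorted[5] = t$womba
  sorted[6] = wombat$
sorted[2] = bat$wom

Answer: bat$wom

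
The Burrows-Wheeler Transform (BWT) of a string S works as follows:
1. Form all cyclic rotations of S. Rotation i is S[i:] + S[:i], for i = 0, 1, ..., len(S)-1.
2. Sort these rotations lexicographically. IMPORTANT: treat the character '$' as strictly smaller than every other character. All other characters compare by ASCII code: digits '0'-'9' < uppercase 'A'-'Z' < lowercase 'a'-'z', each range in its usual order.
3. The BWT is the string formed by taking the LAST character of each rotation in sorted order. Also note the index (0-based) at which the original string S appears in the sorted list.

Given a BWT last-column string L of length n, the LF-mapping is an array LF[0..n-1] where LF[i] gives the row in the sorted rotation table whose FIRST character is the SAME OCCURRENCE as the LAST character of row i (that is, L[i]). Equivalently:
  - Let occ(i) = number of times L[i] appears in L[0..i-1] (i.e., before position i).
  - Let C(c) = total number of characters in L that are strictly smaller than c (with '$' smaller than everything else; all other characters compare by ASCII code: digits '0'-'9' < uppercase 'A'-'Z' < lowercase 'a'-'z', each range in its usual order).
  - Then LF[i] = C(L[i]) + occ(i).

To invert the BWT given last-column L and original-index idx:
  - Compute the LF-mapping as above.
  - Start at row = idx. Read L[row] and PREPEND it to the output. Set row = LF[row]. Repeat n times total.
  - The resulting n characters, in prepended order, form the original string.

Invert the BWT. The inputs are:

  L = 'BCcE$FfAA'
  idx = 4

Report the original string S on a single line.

Answer: CAcAfFEB$

Derivation:
LF mapping: 3 4 7 5 0 6 8 1 2
Walk LF starting at row 4, prepending L[row]:
  step 1: row=4, L[4]='$', prepend. Next row=LF[4]=0
  step 2: row=0, L[0]='B', prepend. Next row=LF[0]=3
  step 3: row=3, L[3]='E', prepend. Next row=LF[3]=5
  step 4: row=5, L[5]='F', prepend. Next row=LF[5]=6
  step 5: row=6, L[6]='f', prepend. Next row=LF[6]=8
  step 6: row=8, L[8]='A', prepend. Next row=LF[8]=2
  step 7: row=2, L[2]='c', prepend. Next row=LF[2]=7
  step 8: row=7, L[7]='A', prepend. Next row=LF[7]=1
  step 9: row=1, L[1]='C', prepend. Next row=LF[1]=4
Reversed output: CAcAfFEB$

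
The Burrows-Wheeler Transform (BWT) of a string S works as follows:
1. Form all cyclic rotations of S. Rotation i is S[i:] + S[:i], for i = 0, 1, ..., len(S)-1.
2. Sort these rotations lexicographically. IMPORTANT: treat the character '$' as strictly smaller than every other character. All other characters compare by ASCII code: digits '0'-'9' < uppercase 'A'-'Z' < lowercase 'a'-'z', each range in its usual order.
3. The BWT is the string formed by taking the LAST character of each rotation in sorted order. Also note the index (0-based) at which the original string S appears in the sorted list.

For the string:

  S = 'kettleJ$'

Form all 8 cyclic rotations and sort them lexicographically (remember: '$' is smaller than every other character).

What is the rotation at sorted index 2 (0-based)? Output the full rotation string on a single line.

Answer: eJ$kettl

Derivation:
All 8 rotations (rotation i = S[i:]+S[:i]):
  rot[0] = kettleJ$
  rot[1] = ettleJ$k
  rot[2] = ttleJ$ke
  rot[3] = tleJ$ket
  rot[4] = leJ$kett
  rot[5] = eJ$kettl
  rot[6] = J$kettle
  rot[7] = $kettleJ
Sorted (with $ < everything):
  sorted[0] = $kettleJ
  sorted[1] = J$kettle
  sorted[2] = eJ$kettl
  sorted[3] = ettleJ$k
  sorted[4] = kettleJ$
  sorted[5] = leJ$kett
  sorted[6] = tleJ$ket
  sorted[7] = ttleJ$ke
sorted[2] = eJ$kettl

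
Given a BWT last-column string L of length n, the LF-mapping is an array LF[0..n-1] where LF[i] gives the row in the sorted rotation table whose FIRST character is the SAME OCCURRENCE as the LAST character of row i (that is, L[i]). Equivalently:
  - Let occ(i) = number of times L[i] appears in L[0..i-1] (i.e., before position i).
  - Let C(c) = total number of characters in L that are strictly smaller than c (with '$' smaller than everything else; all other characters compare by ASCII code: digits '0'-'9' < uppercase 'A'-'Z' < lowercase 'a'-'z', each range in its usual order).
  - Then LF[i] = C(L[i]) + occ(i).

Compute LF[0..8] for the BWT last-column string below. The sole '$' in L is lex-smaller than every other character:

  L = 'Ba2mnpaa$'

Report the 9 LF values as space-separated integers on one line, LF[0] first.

Char counts: '$':1, '2':1, 'B':1, 'a':3, 'm':1, 'n':1, 'p':1
C (first-col start): C('$')=0, C('2')=1, C('B')=2, C('a')=3, C('m')=6, C('n')=7, C('p')=8
L[0]='B': occ=0, LF[0]=C('B')+0=2+0=2
L[1]='a': occ=0, LF[1]=C('a')+0=3+0=3
L[2]='2': occ=0, LF[2]=C('2')+0=1+0=1
L[3]='m': occ=0, LF[3]=C('m')+0=6+0=6
L[4]='n': occ=0, LF[4]=C('n')+0=7+0=7
L[5]='p': occ=0, LF[5]=C('p')+0=8+0=8
L[6]='a': occ=1, LF[6]=C('a')+1=3+1=4
L[7]='a': occ=2, LF[7]=C('a')+2=3+2=5
L[8]='$': occ=0, LF[8]=C('$')+0=0+0=0

Answer: 2 3 1 6 7 8 4 5 0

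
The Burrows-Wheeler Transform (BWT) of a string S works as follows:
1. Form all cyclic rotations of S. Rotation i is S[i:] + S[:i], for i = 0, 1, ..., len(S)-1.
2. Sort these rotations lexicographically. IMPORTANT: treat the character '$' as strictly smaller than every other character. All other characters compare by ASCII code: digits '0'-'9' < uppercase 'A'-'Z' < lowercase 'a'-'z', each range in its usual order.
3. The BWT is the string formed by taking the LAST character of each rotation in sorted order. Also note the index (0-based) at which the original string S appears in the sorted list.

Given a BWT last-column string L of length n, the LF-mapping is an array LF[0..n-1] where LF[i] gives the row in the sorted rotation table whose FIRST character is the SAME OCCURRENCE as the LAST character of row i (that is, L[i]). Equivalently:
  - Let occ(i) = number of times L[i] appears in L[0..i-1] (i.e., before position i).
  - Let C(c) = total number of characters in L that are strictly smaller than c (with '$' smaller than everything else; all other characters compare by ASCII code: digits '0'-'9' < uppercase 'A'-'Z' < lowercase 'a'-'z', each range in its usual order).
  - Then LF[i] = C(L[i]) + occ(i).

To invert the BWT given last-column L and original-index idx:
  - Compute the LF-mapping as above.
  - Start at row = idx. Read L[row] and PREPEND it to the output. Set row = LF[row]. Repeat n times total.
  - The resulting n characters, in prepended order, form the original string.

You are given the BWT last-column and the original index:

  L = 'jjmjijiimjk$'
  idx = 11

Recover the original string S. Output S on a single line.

LF mapping: 4 5 10 6 1 7 2 3 11 8 9 0
Walk LF starting at row 11, prepending L[row]:
  step 1: row=11, L[11]='$', prepend. Next row=LF[11]=0
  step 2: row=0, L[0]='j', prepend. Next row=LF[0]=4
  step 3: row=4, L[4]='i', prepend. Next row=LF[4]=1
  step 4: row=1, L[1]='j', prepend. Next row=LF[1]=5
  step 5: row=5, L[5]='j', prepend. Next row=LF[5]=7
  step 6: row=7, L[7]='i', prepend. Next row=LF[7]=3
  step 7: row=3, L[3]='j', prepend. Next row=LF[3]=6
  step 8: row=6, L[6]='i', prepend. Next row=LF[6]=2
  step 9: row=2, L[2]='m', prepend. Next row=LF[2]=10
  step 10: row=10, L[10]='k', prepend. Next row=LF[10]=9
  step 11: row=9, L[9]='j', prepend. Next row=LF[9]=8
  step 12: row=8, L[8]='m', prepend. Next row=LF[8]=11
Reversed output: mjkmijijjij$

Answer: mjkmijijjij$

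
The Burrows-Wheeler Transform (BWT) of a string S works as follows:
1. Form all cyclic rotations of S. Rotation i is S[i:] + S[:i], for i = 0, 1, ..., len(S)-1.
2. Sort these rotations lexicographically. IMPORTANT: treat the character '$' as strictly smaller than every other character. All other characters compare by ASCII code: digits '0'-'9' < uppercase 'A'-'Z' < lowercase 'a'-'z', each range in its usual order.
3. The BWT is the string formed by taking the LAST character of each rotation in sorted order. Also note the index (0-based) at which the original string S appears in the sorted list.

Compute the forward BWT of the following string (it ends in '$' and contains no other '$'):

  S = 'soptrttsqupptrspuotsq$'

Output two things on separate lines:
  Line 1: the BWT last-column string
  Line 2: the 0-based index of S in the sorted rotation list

Answer: qsuupossstt$rttppotrpq
11

Derivation:
All 22 rotations (rotation i = S[i:]+S[:i]):
  rot[0] = soptrttsqupptrspuotsq$
  rot[1] = optrttsqupptrspuotsq$s
  rot[2] = ptrttsqupptrspuotsq$so
  rot[3] = trttsqupptrspuotsq$sop
  rot[4] = rttsqupptrspuotsq$sopt
  rot[5] = ttsqupptrspuotsq$soptr
  rot[6] = tsqupptrspuotsq$soptrt
  rot[7] = squpptrspuotsq$soptrtt
  rot[8] = qupptrspuotsq$soptrtts
  rot[9] = upptrspuotsq$soptrttsq
  rot[10] = pptrspuotsq$soptrttsqu
  rot[11] = ptrspuotsq$soptrttsqup
  rot[12] = trspuotsq$soptrttsqupp
  rot[13] = rspuotsq$soptrttsquppt
  rot[14] = spuotsq$soptrttsqupptr
  rot[15] = puotsq$soptrttsqupptrs
  rot[16] = uotsq$soptrttsqupptrsp
  rot[17] = otsq$soptrttsqupptrspu
  rot[18] = tsq$soptrttsqupptrspuo
  rot[19] = sq$soptrttsqupptrspuot
  rot[20] = q$soptrttsqupptrspuots
  rot[21] = $soptrttsqupptrspuotsq
Sorted (with $ < everything):
  sorted[0] = $soptrttsqupptrspuotsq  (last char: 'q')
  sorted[1] = optrttsqupptrspuotsq$s  (last char: 's')
  sorted[2] = otsq$soptrttsqupptrspu  (last char: 'u')
  sorted[3] = pptrspuotsq$soptrttsqu  (last char: 'u')
  sorted[4] = ptrspuotsq$soptrttsqup  (last char: 'p')
  sorted[5] = ptrttsqupptrspuotsq$so  (last char: 'o')
  sorted[6] = puotsq$soptrttsqupptrs  (last char: 's')
  sorted[7] = q$soptrttsqupptrspuots  (last char: 's')
  sorted[8] = qupptrspuotsq$soptrtts  (last char: 's')
  sorted[9] = rspuotsq$soptrttsquppt  (last char: 't')
  sorted[10] = rttsqupptrspuotsq$sopt  (last char: 't')
  sorted[11] = soptrttsqupptrspuotsq$  (last char: '$')
  sorted[12] = spuotsq$soptrttsqupptr  (last char: 'r')
  sorted[13] = sq$soptrttsqupptrspuot  (last char: 't')
  sorted[14] = squpptrspuotsq$soptrtt  (last char: 't')
  sorted[15] = trspuotsq$soptrttsqupp  (last char: 'p')
  sorted[16] = trttsqupptrspuotsq$sop  (last char: 'p')
  sorted[17] = tsq$soptrttsqupptrspuo  (last char: 'o')
  sorted[18] = tsqupptrspuotsq$soptrt  (last char: 't')
  sorted[19] = ttsqupptrspuotsq$soptr  (last char: 'r')
  sorted[20] = uotsq$soptrttsqupptrsp  (last char: 'p')
  sorted[21] = upptrspuotsq$soptrttsq  (last char: 'q')
Last column: qsuupossstt$rttppotrpq
Original string S is at sorted index 11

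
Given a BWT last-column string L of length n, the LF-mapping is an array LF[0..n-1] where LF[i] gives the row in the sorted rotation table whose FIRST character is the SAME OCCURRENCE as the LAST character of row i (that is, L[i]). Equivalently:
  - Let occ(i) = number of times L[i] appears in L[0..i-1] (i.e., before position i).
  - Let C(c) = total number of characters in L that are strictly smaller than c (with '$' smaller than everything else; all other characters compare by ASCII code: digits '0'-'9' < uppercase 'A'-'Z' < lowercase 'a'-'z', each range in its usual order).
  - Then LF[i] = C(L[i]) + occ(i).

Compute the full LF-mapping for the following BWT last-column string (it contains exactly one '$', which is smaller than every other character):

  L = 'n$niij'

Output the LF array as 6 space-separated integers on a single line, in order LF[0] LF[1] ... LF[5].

Char counts: '$':1, 'i':2, 'j':1, 'n':2
C (first-col start): C('$')=0, C('i')=1, C('j')=3, C('n')=4
L[0]='n': occ=0, LF[0]=C('n')+0=4+0=4
L[1]='$': occ=0, LF[1]=C('$')+0=0+0=0
L[2]='n': occ=1, LF[2]=C('n')+1=4+1=5
L[3]='i': occ=0, LF[3]=C('i')+0=1+0=1
L[4]='i': occ=1, LF[4]=C('i')+1=1+1=2
L[5]='j': occ=0, LF[5]=C('j')+0=3+0=3

Answer: 4 0 5 1 2 3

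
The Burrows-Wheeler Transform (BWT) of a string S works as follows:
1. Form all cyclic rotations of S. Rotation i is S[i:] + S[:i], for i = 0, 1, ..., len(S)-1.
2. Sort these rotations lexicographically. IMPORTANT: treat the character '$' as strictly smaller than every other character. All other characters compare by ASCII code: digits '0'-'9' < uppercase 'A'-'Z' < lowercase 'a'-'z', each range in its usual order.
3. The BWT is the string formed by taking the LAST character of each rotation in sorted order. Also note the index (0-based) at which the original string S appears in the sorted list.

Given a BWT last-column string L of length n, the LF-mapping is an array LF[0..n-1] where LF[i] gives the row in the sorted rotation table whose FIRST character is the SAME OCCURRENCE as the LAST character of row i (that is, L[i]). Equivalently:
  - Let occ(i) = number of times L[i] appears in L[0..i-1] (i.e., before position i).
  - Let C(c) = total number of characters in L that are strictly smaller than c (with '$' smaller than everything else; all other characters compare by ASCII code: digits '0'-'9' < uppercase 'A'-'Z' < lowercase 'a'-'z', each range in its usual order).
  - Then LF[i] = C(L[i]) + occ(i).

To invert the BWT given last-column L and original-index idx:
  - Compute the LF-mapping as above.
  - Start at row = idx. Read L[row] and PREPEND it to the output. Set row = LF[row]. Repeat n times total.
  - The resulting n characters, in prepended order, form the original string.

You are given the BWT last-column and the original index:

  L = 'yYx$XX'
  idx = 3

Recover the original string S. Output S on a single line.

Answer: YXxXy$

Derivation:
LF mapping: 5 3 4 0 1 2
Walk LF starting at row 3, prepending L[row]:
  step 1: row=3, L[3]='$', prepend. Next row=LF[3]=0
  step 2: row=0, L[0]='y', prepend. Next row=LF[0]=5
  step 3: row=5, L[5]='X', prepend. Next row=LF[5]=2
  step 4: row=2, L[2]='x', prepend. Next row=LF[2]=4
  step 5: row=4, L[4]='X', prepend. Next row=LF[4]=1
  step 6: row=1, L[1]='Y', prepend. Next row=LF[1]=3
Reversed output: YXxXy$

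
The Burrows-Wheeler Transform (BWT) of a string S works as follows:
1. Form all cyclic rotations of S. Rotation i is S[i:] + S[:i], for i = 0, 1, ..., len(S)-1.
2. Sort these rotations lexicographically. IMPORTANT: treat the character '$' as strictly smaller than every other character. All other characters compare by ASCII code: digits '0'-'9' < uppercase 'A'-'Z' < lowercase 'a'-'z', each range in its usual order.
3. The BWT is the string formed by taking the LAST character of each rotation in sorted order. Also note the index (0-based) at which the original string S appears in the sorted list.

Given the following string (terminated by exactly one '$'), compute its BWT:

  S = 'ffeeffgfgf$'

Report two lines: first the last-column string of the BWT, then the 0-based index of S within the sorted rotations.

All 11 rotations (rotation i = S[i:]+S[:i]):
  rot[0] = ffeeffgfgf$
  rot[1] = feeffgfgf$f
  rot[2] = eeffgfgf$ff
  rot[3] = effgfgf$ffe
  rot[4] = ffgfgf$ffee
  rot[5] = fgfgf$ffeef
  rot[6] = gfgf$ffeeff
  rot[7] = fgf$ffeeffg
  rot[8] = gf$ffeeffgf
  rot[9] = f$ffeeffgfg
  rot[10] = $ffeeffgfgf
Sorted (with $ < everything):
  sorted[0] = $ffeeffgfgf  (last char: 'f')
  sorted[1] = eeffgfgf$ff  (last char: 'f')
  sorted[2] = effgfgf$ffe  (last char: 'e')
  sorted[3] = f$ffeeffgfg  (last char: 'g')
  sorted[4] = feeffgfgf$f  (last char: 'f')
  sorted[5] = ffeeffgfgf$  (last char: '$')
  sorted[6] = ffgfgf$ffee  (last char: 'e')
  sorted[7] = fgf$ffeeffg  (last char: 'g')
  sorted[8] = fgfgf$ffeef  (last char: 'f')
  sorted[9] = gf$ffeeffgf  (last char: 'f')
  sorted[10] = gfgf$ffeeff  (last char: 'f')
Last column: ffegf$egfff
Original string S is at sorted index 5

Answer: ffegf$egfff
5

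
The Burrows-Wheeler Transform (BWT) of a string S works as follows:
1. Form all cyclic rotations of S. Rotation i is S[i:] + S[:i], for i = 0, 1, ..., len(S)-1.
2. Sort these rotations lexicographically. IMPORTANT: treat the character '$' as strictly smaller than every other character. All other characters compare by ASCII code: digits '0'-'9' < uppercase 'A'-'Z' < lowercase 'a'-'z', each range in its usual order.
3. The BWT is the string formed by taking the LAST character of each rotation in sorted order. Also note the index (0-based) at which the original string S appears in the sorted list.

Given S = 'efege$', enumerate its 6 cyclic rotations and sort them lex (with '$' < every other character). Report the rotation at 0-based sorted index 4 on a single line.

All 6 rotations (rotation i = S[i:]+S[:i]):
  rot[0] = efege$
  rot[1] = fege$e
  rot[2] = ege$ef
  rot[3] = ge$efe
  rot[4] = e$efeg
  rot[5] = $efege
Sorted (with $ < everything):
  sorted[0] = $efege
  sorted[1] = e$efeg
  sorted[2] = efege$
  sorted[3] = ege$ef
  sorted[4] = fege$e
  sorted[5] = ge$efe
sorted[4] = fege$e

Answer: fege$e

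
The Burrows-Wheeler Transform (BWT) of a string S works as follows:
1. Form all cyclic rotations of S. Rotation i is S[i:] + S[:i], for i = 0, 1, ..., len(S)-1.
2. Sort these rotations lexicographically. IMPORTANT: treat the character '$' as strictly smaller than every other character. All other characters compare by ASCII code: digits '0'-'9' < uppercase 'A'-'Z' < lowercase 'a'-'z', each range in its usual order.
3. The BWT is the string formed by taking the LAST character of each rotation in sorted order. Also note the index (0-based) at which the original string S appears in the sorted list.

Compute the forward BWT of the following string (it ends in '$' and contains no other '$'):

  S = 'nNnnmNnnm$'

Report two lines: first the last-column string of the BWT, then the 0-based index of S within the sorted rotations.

Answer: mmnnn$nnNN
5

Derivation:
All 10 rotations (rotation i = S[i:]+S[:i]):
  rot[0] = nNnnmNnnm$
  rot[1] = NnnmNnnm$n
  rot[2] = nnmNnnm$nN
  rot[3] = nmNnnm$nNn
  rot[4] = mNnnm$nNnn
  rot[5] = Nnnm$nNnnm
  rot[6] = nnm$nNnnmN
  rot[7] = nm$nNnnmNn
  rot[8] = m$nNnnmNnn
  rot[9] = $nNnnmNnnm
Sorted (with $ < everything):
  sorted[0] = $nNnnmNnnm  (last char: 'm')
  sorted[1] = Nnnm$nNnnm  (last char: 'm')
  sorted[2] = NnnmNnnm$n  (last char: 'n')
  sorted[3] = m$nNnnmNnn  (last char: 'n')
  sorted[4] = mNnnm$nNnn  (last char: 'n')
  sorted[5] = nNnnmNnnm$  (last char: '$')
  sorted[6] = nm$nNnnmNn  (last char: 'n')
  sorted[7] = nmNnnm$nNn  (last char: 'n')
  sorted[8] = nnm$nNnnmN  (last char: 'N')
  sorted[9] = nnmNnnm$nN  (last char: 'N')
Last column: mmnnn$nnNN
Original string S is at sorted index 5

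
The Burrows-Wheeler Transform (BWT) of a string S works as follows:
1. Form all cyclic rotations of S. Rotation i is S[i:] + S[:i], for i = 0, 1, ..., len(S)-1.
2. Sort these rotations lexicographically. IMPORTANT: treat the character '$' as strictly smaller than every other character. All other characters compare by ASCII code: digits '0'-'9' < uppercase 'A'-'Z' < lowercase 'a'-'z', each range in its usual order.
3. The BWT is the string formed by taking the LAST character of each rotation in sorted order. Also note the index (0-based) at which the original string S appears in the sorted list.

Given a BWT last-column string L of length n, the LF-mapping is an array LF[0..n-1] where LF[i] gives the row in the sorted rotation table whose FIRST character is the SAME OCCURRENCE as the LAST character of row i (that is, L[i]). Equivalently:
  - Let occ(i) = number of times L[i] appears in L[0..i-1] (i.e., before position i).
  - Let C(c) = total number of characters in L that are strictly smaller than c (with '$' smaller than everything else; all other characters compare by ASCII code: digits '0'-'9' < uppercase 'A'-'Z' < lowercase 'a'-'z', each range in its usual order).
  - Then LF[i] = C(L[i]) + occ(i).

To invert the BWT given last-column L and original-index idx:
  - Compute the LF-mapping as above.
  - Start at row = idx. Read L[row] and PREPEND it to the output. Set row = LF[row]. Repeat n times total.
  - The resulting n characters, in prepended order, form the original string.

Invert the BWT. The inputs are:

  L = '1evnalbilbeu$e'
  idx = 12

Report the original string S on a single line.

LF mapping: 1 5 13 11 2 9 3 8 10 4 6 12 0 7
Walk LF starting at row 12, prepending L[row]:
  step 1: row=12, L[12]='$', prepend. Next row=LF[12]=0
  step 2: row=0, L[0]='1', prepend. Next row=LF[0]=1
  step 3: row=1, L[1]='e', prepend. Next row=LF[1]=5
  step 4: row=5, L[5]='l', prepend. Next row=LF[5]=9
  step 5: row=9, L[9]='b', prepend. Next row=LF[9]=4
  step 6: row=4, L[4]='a', prepend. Next row=LF[4]=2
  step 7: row=2, L[2]='v', prepend. Next row=LF[2]=13
  step 8: row=13, L[13]='e', prepend. Next row=LF[13]=7
  step 9: row=7, L[7]='i', prepend. Next row=LF[7]=8
  step 10: row=8, L[8]='l', prepend. Next row=LF[8]=10
  step 11: row=10, L[10]='e', prepend. Next row=LF[10]=6
  step 12: row=6, L[6]='b', prepend. Next row=LF[6]=3
  step 13: row=3, L[3]='n', prepend. Next row=LF[3]=11
  step 14: row=11, L[11]='u', prepend. Next row=LF[11]=12
Reversed output: unbelievable1$

Answer: unbelievable1$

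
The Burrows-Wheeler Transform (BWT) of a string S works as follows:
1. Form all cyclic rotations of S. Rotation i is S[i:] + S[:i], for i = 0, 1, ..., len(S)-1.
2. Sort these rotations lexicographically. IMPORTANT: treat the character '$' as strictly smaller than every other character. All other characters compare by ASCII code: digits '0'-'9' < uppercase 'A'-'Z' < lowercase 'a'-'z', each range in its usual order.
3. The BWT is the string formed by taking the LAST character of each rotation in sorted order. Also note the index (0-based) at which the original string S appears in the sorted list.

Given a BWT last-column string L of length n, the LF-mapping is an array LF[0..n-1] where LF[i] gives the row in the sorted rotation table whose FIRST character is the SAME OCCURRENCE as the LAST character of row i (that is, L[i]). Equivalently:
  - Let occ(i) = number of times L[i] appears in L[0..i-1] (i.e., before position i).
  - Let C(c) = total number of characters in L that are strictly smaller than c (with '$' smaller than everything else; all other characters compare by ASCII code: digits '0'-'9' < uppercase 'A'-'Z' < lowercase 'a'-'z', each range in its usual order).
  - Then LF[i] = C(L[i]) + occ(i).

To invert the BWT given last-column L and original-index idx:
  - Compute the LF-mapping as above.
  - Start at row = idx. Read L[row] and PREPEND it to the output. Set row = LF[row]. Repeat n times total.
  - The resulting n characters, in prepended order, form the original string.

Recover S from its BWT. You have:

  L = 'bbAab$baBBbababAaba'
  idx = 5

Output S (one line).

LF mapping: 11 12 1 5 13 0 14 6 3 4 15 7 16 8 17 2 9 18 10
Walk LF starting at row 5, prepending L[row]:
  step 1: row=5, L[5]='$', prepend. Next row=LF[5]=0
  step 2: row=0, L[0]='b', prepend. Next row=LF[0]=11
  step 3: row=11, L[11]='a', prepend. Next row=LF[11]=7
  step 4: row=7, L[7]='a', prepend. Next row=LF[7]=6
  step 5: row=6, L[6]='b', prepend. Next row=LF[6]=14
  step 6: row=14, L[14]='b', prepend. Next row=LF[14]=17
  step 7: row=17, L[17]='b', prepend. Next row=LF[17]=18
  step 8: row=18, L[18]='a', prepend. Next row=LF[18]=10
  step 9: row=10, L[10]='b', prepend. Next row=LF[10]=15
  step 10: row=15, L[15]='A', prepend. Next row=LF[15]=2
  step 11: row=2, L[2]='A', prepend. Next row=LF[2]=1
  step 12: row=1, L[1]='b', prepend. Next row=LF[1]=12
  step 13: row=12, L[12]='b', prepend. Next row=LF[12]=16
  step 14: row=16, L[16]='a', prepend. Next row=LF[16]=9
  step 15: row=9, L[9]='B', prepend. Next row=LF[9]=4
  step 16: row=4, L[4]='b', prepend. Next row=LF[4]=13
  step 17: row=13, L[13]='a', prepend. Next row=LF[13]=8
  step 18: row=8, L[8]='B', prepend. Next row=LF[8]=3
  step 19: row=3, L[3]='a', prepend. Next row=LF[3]=5
Reversed output: aBabBabbAAbabbbaab$

Answer: aBabBabbAAbabbbaab$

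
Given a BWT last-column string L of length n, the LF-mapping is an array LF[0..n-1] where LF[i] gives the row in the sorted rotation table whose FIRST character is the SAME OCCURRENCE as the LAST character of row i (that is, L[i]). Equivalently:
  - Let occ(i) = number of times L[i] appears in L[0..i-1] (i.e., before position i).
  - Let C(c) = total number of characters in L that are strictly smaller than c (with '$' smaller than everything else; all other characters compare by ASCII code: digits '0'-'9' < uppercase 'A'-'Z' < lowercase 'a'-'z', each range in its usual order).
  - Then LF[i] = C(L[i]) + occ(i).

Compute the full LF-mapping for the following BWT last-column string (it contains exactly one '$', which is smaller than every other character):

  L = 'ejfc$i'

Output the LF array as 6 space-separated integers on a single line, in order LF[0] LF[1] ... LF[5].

Answer: 2 5 3 1 0 4

Derivation:
Char counts: '$':1, 'c':1, 'e':1, 'f':1, 'i':1, 'j':1
C (first-col start): C('$')=0, C('c')=1, C('e')=2, C('f')=3, C('i')=4, C('j')=5
L[0]='e': occ=0, LF[0]=C('e')+0=2+0=2
L[1]='j': occ=0, LF[1]=C('j')+0=5+0=5
L[2]='f': occ=0, LF[2]=C('f')+0=3+0=3
L[3]='c': occ=0, LF[3]=C('c')+0=1+0=1
L[4]='$': occ=0, LF[4]=C('$')+0=0+0=0
L[5]='i': occ=0, LF[5]=C('i')+0=4+0=4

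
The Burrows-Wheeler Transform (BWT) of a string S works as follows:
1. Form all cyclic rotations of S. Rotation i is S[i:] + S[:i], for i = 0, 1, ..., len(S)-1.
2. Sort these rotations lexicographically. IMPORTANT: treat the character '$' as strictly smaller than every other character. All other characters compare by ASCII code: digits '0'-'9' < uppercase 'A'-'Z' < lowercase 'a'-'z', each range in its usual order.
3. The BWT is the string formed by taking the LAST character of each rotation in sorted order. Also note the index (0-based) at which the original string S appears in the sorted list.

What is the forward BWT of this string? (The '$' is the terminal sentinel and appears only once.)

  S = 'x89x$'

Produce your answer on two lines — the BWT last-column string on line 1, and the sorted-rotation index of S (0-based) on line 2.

All 5 rotations (rotation i = S[i:]+S[:i]):
  rot[0] = x89x$
  rot[1] = 89x$x
  rot[2] = 9x$x8
  rot[3] = x$x89
  rot[4] = $x89x
Sorted (with $ < everything):
  sorted[0] = $x89x  (last char: 'x')
  sorted[1] = 89x$x  (last char: 'x')
  sorted[2] = 9x$x8  (last char: '8')
  sorted[3] = x$x89  (last char: '9')
  sorted[4] = x89x$  (last char: '$')
Last column: xx89$
Original string S is at sorted index 4

Answer: xx89$
4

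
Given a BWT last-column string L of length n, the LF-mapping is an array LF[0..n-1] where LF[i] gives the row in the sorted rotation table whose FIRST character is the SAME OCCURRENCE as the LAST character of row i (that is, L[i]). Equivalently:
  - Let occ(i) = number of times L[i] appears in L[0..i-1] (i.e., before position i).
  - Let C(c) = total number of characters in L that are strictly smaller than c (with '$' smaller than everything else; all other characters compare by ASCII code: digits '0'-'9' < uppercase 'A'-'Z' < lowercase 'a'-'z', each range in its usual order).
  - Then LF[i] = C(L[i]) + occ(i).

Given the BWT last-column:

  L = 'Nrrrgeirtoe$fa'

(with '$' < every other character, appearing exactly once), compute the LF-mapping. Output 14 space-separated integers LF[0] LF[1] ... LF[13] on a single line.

Answer: 1 9 10 11 6 3 7 12 13 8 4 0 5 2

Derivation:
Char counts: '$':1, 'N':1, 'a':1, 'e':2, 'f':1, 'g':1, 'i':1, 'o':1, 'r':4, 't':1
C (first-col start): C('$')=0, C('N')=1, C('a')=2, C('e')=3, C('f')=5, C('g')=6, C('i')=7, C('o')=8, C('r')=9, C('t')=13
L[0]='N': occ=0, LF[0]=C('N')+0=1+0=1
L[1]='r': occ=0, LF[1]=C('r')+0=9+0=9
L[2]='r': occ=1, LF[2]=C('r')+1=9+1=10
L[3]='r': occ=2, LF[3]=C('r')+2=9+2=11
L[4]='g': occ=0, LF[4]=C('g')+0=6+0=6
L[5]='e': occ=0, LF[5]=C('e')+0=3+0=3
L[6]='i': occ=0, LF[6]=C('i')+0=7+0=7
L[7]='r': occ=3, LF[7]=C('r')+3=9+3=12
L[8]='t': occ=0, LF[8]=C('t')+0=13+0=13
L[9]='o': occ=0, LF[9]=C('o')+0=8+0=8
L[10]='e': occ=1, LF[10]=C('e')+1=3+1=4
L[11]='$': occ=0, LF[11]=C('$')+0=0+0=0
L[12]='f': occ=0, LF[12]=C('f')+0=5+0=5
L[13]='a': occ=0, LF[13]=C('a')+0=2+0=2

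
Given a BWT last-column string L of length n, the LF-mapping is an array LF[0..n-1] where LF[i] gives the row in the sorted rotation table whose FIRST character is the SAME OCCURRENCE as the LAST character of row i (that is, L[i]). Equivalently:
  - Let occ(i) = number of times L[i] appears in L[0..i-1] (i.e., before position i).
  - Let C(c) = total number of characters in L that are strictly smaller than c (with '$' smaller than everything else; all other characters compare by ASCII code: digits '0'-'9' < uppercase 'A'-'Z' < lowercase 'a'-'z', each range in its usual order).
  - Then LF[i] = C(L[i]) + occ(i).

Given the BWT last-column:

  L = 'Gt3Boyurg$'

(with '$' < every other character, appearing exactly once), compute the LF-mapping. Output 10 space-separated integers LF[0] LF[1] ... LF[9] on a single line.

Char counts: '$':1, '3':1, 'B':1, 'G':1, 'g':1, 'o':1, 'r':1, 't':1, 'u':1, 'y':1
C (first-col start): C('$')=0, C('3')=1, C('B')=2, C('G')=3, C('g')=4, C('o')=5, C('r')=6, C('t')=7, C('u')=8, C('y')=9
L[0]='G': occ=0, LF[0]=C('G')+0=3+0=3
L[1]='t': occ=0, LF[1]=C('t')+0=7+0=7
L[2]='3': occ=0, LF[2]=C('3')+0=1+0=1
L[3]='B': occ=0, LF[3]=C('B')+0=2+0=2
L[4]='o': occ=0, LF[4]=C('o')+0=5+0=5
L[5]='y': occ=0, LF[5]=C('y')+0=9+0=9
L[6]='u': occ=0, LF[6]=C('u')+0=8+0=8
L[7]='r': occ=0, LF[7]=C('r')+0=6+0=6
L[8]='g': occ=0, LF[8]=C('g')+0=4+0=4
L[9]='$': occ=0, LF[9]=C('$')+0=0+0=0

Answer: 3 7 1 2 5 9 8 6 4 0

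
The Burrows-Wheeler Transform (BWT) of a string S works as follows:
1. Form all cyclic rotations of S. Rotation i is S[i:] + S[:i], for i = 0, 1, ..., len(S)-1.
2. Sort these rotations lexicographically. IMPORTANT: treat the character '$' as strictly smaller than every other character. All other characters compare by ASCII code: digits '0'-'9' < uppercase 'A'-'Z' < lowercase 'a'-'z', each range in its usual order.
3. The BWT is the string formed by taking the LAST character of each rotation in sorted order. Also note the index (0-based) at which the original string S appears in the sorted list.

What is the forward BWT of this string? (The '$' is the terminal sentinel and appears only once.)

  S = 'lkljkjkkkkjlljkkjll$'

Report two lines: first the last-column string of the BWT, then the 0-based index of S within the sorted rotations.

Answer: lllkkkjkkjkkjllkl$jj
17

Derivation:
All 20 rotations (rotation i = S[i:]+S[:i]):
  rot[0] = lkljkjkkkkjlljkkjll$
  rot[1] = kljkjkkkkjlljkkjll$l
  rot[2] = ljkjkkkkjlljkkjll$lk
  rot[3] = jkjkkkkjlljkkjll$lkl
  rot[4] = kjkkkkjlljkkjll$lklj
  rot[5] = jkkkkjlljkkjll$lkljk
  rot[6] = kkkkjlljkkjll$lkljkj
  rot[7] = kkkjlljkkjll$lkljkjk
  rot[8] = kkjlljkkjll$lkljkjkk
  rot[9] = kjlljkkjll$lkljkjkkk
  rot[10] = jlljkkjll$lkljkjkkkk
  rot[11] = lljkkjll$lkljkjkkkkj
  rot[12] = ljkkjll$lkljkjkkkkjl
  rot[13] = jkkjll$lkljkjkkkkjll
  rot[14] = kkjll$lkljkjkkkkjllj
  rot[15] = kjll$lkljkjkkkkjlljk
  rot[16] = jll$lkljkjkkkkjlljkk
  rot[17] = ll$lkljkjkkkkjlljkkj
  rot[18] = l$lkljkjkkkkjlljkkjl
  rot[19] = $lkljkjkkkkjlljkkjll
Sorted (with $ < everything):
  sorted[0] = $lkljkjkkkkjlljkkjll  (last char: 'l')
  sorted[1] = jkjkkkkjlljkkjll$lkl  (last char: 'l')
  sorted[2] = jkkjll$lkljkjkkkkjll  (last char: 'l')
  sorted[3] = jkkkkjlljkkjll$lkljk  (last char: 'k')
  sorted[4] = jll$lkljkjkkkkjlljkk  (last char: 'k')
  sorted[5] = jlljkkjll$lkljkjkkkk  (last char: 'k')
  sorted[6] = kjkkkkjlljkkjll$lklj  (last char: 'j')
  sorted[7] = kjll$lkljkjkkkkjlljk  (last char: 'k')
  sorted[8] = kjlljkkjll$lkljkjkkk  (last char: 'k')
  sorted[9] = kkjll$lkljkjkkkkjllj  (last char: 'j')
  sorted[10] = kkjlljkkjll$lkljkjkk  (last char: 'k')
  sorted[11] = kkkjlljkkjll$lkljkjk  (last char: 'k')
  sorted[12] = kkkkjlljkkjll$lkljkj  (last char: 'j')
  sorted[13] = kljkjkkkkjlljkkjll$l  (last char: 'l')
  sorted[14] = l$lkljkjkkkkjlljkkjl  (last char: 'l')
  sorted[15] = ljkjkkkkjlljkkjll$lk  (last char: 'k')
  sorted[16] = ljkkjll$lkljkjkkkkjl  (last char: 'l')
  sorted[17] = lkljkjkkkkjlljkkjll$  (last char: '$')
  sorted[18] = ll$lkljkjkkkkjlljkkj  (last char: 'j')
  sorted[19] = lljkkjll$lkljkjkkkkj  (last char: 'j')
Last column: lllkkkjkkjkkjllkl$jj
Original string S is at sorted index 17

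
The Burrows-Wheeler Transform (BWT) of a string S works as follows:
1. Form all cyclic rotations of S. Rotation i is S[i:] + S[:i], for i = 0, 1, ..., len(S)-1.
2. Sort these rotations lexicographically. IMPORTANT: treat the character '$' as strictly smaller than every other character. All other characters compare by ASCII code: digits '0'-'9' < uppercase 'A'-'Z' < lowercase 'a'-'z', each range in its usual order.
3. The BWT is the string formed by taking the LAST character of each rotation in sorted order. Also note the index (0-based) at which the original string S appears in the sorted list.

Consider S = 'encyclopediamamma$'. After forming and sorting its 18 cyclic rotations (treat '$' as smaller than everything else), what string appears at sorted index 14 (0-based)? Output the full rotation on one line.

All 18 rotations (rotation i = S[i:]+S[:i]):
  rot[0] = encyclopediamamma$
  rot[1] = ncyclopediamamma$e
  rot[2] = cyclopediamamma$en
  rot[3] = yclopediamamma$enc
  rot[4] = clopediamamma$ency
  rot[5] = lopediamamma$encyc
  rot[6] = opediamamma$encycl
  rot[7] = pediamamma$encyclo
  rot[8] = ediamamma$encyclop
  rot[9] = diamamma$encyclope
  rot[10] = iamamma$encycloped
  rot[11] = amamma$encyclopedi
  rot[12] = mamma$encyclopedia
  rot[13] = amma$encyclopediam
  rot[14] = mma$encyclopediama
  rot[15] = ma$encyclopediamam
  rot[16] = a$encyclopediamamm
  rot[17] = $encyclopediamamma
Sorted (with $ < everything):
  sorted[0] = $encyclopediamamma
  sorted[1] = a$encyclopediamamm
  sorted[2] = amamma$encyclopedi
  sorted[3] = amma$encyclopediam
  sorted[4] = clopediamamma$ency
  sorted[5] = cyclopediamamma$en
  sorted[6] = diamamma$encyclope
  sorted[7] = ediamamma$encyclop
  sorted[8] = encyclopediamamma$
  sorted[9] = iamamma$encycloped
  sorted[10] = lopediamamma$encyc
  sorted[11] = ma$encyclopediamam
  sorted[12] = mamma$encyclopedia
  sorted[13] = mma$encyclopediama
  sorted[14] = ncyclopediamamma$e
  sorted[15] = opediamamma$encycl
  sorted[16] = pediamamma$encyclo
  sorted[17] = yclopediamamma$enc
sorted[14] = ncyclopediamamma$e

Answer: ncyclopediamamma$e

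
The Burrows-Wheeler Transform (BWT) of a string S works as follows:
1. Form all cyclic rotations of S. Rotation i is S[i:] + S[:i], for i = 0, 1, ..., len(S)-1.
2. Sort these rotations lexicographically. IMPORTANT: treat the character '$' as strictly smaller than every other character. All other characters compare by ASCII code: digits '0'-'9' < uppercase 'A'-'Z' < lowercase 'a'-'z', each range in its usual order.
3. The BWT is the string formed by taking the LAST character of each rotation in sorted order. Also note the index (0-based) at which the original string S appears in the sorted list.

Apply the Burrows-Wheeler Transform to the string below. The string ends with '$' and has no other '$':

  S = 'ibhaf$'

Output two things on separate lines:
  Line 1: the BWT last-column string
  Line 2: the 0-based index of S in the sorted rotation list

All 6 rotations (rotation i = S[i:]+S[:i]):
  rot[0] = ibhaf$
  rot[1] = bhaf$i
  rot[2] = haf$ib
  rot[3] = af$ibh
  rot[4] = f$ibha
  rot[5] = $ibhaf
Sorted (with $ < everything):
  sorted[0] = $ibhaf  (last char: 'f')
  sorted[1] = af$ibh  (last char: 'h')
  sorted[2] = bhaf$i  (last char: 'i')
  sorted[3] = f$ibha  (last char: 'a')
  sorted[4] = haf$ib  (last char: 'b')
  sorted[5] = ibhaf$  (last char: '$')
Last column: fhiab$
Original string S is at sorted index 5

Answer: fhiab$
5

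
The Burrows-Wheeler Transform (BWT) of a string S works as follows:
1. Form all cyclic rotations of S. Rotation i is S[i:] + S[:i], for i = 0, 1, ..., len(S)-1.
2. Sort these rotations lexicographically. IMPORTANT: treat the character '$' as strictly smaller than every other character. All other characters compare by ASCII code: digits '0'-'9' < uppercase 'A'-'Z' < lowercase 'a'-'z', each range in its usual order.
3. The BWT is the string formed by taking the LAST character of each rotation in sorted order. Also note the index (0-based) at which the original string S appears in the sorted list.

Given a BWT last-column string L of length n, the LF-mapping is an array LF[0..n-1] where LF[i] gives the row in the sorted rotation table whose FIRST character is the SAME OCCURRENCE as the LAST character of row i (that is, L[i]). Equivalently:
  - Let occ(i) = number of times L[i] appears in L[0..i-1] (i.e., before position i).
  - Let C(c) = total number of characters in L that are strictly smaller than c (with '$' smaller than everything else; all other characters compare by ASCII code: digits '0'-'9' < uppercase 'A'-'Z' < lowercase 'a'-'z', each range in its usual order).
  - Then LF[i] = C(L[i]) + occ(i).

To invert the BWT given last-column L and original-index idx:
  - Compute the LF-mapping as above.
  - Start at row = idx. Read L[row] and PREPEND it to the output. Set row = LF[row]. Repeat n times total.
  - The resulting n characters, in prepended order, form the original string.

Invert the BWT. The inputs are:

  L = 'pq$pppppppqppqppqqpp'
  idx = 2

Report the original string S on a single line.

LF mapping: 1 15 0 2 3 4 5 6 7 8 16 9 10 17 11 12 18 19 13 14
Walk LF starting at row 2, prepending L[row]:
  step 1: row=2, L[2]='$', prepend. Next row=LF[2]=0
  step 2: row=0, L[0]='p', prepend. Next row=LF[0]=1
  step 3: row=1, L[1]='q', prepend. Next row=LF[1]=15
  step 4: row=15, L[15]='p', prepend. Next row=LF[15]=12
  step 5: row=12, L[12]='p', prepend. Next row=LF[12]=10
  step 6: row=10, L[10]='q', prepend. Next row=LF[10]=16
  step 7: row=16, L[16]='q', prepend. Next row=LF[16]=18
  step 8: row=18, L[18]='p', prepend. Next row=LF[18]=13
  step 9: row=13, L[13]='q', prepend. Next row=LF[13]=17
  step 10: row=17, L[17]='q', prepend. Next row=LF[17]=19
  step 11: row=19, L[19]='p', prepend. Next row=LF[19]=14
  step 12: row=14, L[14]='p', prepend. Next row=LF[14]=11
  step 13: row=11, L[11]='p', prepend. Next row=LF[11]=9
  step 14: row=9, L[9]='p', prepend. Next row=LF[9]=8
  step 15: row=8, L[8]='p', prepend. Next row=LF[8]=7
  step 16: row=7, L[7]='p', prepend. Next row=LF[7]=6
  step 17: row=6, L[6]='p', prepend. Next row=LF[6]=5
  step 18: row=5, L[5]='p', prepend. Next row=LF[5]=4
  step 19: row=4, L[4]='p', prepend. Next row=LF[4]=3
  step 20: row=3, L[3]='p', prepend. Next row=LF[3]=2
Reversed output: ppppppppppqqpqqppqp$

Answer: ppppppppppqqpqqppqp$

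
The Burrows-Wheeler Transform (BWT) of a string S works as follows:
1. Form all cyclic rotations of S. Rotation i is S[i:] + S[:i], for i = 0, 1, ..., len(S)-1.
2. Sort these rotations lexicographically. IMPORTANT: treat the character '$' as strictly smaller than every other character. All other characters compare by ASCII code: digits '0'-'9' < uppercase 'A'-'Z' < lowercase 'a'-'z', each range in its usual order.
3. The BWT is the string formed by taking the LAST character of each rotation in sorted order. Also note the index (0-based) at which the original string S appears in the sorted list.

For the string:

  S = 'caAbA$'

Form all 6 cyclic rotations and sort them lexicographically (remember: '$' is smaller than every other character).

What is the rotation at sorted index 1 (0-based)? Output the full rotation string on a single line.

Answer: A$caAb

Derivation:
All 6 rotations (rotation i = S[i:]+S[:i]):
  rot[0] = caAbA$
  rot[1] = aAbA$c
  rot[2] = AbA$ca
  rot[3] = bA$caA
  rot[4] = A$caAb
  rot[5] = $caAbA
Sorted (with $ < everything):
  sorted[0] = $caAbA
  sorted[1] = A$caAb
  sorted[2] = AbA$ca
  sorted[3] = aAbA$c
  sorted[4] = bA$caA
  sorted[5] = caAbA$
sorted[1] = A$caAb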